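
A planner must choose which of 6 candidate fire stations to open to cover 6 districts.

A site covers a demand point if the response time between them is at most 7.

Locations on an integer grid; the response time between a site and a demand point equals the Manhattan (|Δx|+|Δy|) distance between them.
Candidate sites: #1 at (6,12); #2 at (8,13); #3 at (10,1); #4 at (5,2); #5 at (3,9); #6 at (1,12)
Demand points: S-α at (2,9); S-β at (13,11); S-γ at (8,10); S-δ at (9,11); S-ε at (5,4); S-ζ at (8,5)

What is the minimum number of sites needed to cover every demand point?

Coverage sets (demand points within 7 of each site):
  #1: {S-α, S-γ, S-δ}
  #2: {S-β, S-γ, S-δ}
  #3: {S-ζ}
  #4: {S-ε, S-ζ}
  #5: {S-α, S-γ, S-ε}
  #6: {S-α}
No 2 sites suffice: every size-2 union leaves at least one demand point uncovered.
But {#1, #2, #4} covers everything, so the minimum is 3.

3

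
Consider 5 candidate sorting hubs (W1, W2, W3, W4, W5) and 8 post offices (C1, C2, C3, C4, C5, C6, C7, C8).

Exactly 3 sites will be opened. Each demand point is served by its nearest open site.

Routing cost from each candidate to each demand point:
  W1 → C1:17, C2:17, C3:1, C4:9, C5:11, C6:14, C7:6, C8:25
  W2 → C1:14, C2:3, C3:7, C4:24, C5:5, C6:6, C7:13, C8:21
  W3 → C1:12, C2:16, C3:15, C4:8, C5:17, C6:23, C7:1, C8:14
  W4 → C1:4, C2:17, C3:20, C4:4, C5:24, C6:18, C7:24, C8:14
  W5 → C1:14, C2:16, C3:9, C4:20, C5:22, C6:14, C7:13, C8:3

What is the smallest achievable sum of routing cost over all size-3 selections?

Open {W1, W2, W4}.
  C1→W4 4, C2→W2 3, C3→W1 1, C4→W4 4, C5→W2 5, C6→W2 6, C7→W1 6, C8→W4 14  ⇒ total 43.
Compare {W2, W3, W4}: total 44.
Compare {W2, W3, W5}: total 45.
No size-3 selection does better; minimum is 43.

43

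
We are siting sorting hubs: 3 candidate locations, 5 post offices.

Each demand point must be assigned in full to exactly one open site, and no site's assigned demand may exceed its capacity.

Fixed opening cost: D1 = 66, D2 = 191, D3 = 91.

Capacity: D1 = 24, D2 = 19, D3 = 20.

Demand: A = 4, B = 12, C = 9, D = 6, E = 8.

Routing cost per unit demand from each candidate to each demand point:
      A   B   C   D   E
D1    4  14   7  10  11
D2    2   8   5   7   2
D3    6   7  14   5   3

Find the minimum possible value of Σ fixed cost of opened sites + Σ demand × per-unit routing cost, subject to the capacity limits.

404

Open {D1, D3}; cheapest assignment that respects the capacities:
  D1 (cap 24, load 19): A, C, D — cost 4×4 + 9×7 + 6×10 = 139
  D3 (cap 20, load 20): B, E — cost 12×7 + 8×3 = 108
  Shipping 247, fixed 157 → total 404.
  Any other capacity-feasible assignment to {D1, D3} ships for at least 247.
Compare {D2, D3}: its best feasible assignment gives total 485.
Compare {D1, D2, D3}: its best feasible assignment gives total 539.
Every other set of open sites that can feasibly serve all demand totals ≥ 485 even under its best assignment. Minimum: 404.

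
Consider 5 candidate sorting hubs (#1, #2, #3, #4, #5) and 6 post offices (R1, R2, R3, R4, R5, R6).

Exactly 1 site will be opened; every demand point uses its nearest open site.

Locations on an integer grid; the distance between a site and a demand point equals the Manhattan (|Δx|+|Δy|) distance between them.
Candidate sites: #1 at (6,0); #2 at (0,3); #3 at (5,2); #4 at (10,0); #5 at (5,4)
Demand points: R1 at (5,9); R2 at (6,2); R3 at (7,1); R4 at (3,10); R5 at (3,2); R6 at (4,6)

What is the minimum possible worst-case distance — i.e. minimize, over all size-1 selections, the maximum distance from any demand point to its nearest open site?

8

Open {#5}.
  Farthest demand point is R4 at distance 8 (to #5); all others are ≤ 8.
With {#3} the worst case is 10.
With {#2} the worst case is 11.
No size-1 selection achieves below 8.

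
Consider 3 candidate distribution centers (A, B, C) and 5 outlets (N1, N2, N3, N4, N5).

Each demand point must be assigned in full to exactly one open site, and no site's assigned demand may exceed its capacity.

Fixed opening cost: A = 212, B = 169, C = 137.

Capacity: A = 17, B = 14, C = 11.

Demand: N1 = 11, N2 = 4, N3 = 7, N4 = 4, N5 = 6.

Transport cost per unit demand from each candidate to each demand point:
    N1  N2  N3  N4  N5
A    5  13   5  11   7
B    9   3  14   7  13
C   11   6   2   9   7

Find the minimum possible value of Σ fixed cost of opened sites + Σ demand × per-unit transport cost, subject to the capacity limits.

Open {A, B, C}; cheapest assignment that respects the capacities:
  A (cap 17, load 17): N1, N5 — cost 11×5 + 6×7 = 97
  B (cap 14, load 8): N2, N4 — cost 4×3 + 4×7 = 40
  C (cap 11, load 7): N3 — cost 7×2 = 14
  Shipping 151, fixed 518 → total 669.
  Any other capacity-feasible assignment to {A, B, C} ships for at least 151.
Total demand is 32 and no other set of sites has combined capacity ≥ 32, so {A, B, C} is the only feasible choice of open sites. Minimum: 669.

669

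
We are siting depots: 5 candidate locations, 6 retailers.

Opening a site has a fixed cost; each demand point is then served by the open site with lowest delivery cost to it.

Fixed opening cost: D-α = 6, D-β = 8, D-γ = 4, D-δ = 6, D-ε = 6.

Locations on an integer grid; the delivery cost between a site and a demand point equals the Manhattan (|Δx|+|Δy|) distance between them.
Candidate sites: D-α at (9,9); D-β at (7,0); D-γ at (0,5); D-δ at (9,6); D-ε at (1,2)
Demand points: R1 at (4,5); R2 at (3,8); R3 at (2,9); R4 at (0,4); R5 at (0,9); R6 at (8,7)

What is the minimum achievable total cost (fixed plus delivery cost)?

33

Open {D-γ, D-δ}: assign each demand point to its cheapest open site.
  R1→D-γ 4, R2→D-γ 6, R3→D-γ 6, R4→D-γ 1, R5→D-γ 4, R6→D-δ 2
  delivery cost 23, fixed 10 → total 33.
Compare {D-α, D-γ}: delivery cost 24 + fixed 10 = 34.
Compare {D-γ}: delivery cost 31 + fixed 4 = 35.
Compare {D-α, D-γ, D-δ}: delivery cost 23 + fixed 16 = 39.
All other subsets cost ≥ 34. Minimum total cost: 33.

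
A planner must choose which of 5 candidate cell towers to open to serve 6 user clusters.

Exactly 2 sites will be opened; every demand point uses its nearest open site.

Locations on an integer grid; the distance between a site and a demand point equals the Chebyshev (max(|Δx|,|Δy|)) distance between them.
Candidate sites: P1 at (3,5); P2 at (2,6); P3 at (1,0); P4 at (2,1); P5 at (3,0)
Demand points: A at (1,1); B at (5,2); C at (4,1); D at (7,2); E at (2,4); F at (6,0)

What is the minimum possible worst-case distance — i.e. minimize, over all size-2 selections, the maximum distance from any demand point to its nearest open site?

4

Open {P1, P4}.
  Farthest demand point is D at distance 4 (to P1); all others are ≤ 4.
With {P1, P5} the worst case is 4.
With {P2, P5} the worst case is 4.
No size-2 selection achieves below 4.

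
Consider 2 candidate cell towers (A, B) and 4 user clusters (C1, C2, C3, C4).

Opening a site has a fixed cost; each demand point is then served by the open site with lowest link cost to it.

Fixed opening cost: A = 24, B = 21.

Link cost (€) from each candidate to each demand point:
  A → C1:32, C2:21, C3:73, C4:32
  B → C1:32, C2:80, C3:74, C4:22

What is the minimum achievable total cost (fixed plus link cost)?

182

Open {A}: assign each demand point to its cheapest open site.
  C1→A 32, C2→A 21, C3→A 73, C4→A 32
  link cost 158, fixed 24 → total 182.
Compare {A, B}: link cost 148 + fixed 45 = 193.
Compare {B}: link cost 208 + fixed 21 = 229.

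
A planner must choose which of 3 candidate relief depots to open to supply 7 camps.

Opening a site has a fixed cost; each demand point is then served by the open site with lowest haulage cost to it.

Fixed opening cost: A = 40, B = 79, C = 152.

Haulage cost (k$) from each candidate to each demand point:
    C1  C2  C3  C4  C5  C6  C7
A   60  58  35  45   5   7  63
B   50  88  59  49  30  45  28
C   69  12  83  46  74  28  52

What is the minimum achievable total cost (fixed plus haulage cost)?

Open {A}: assign each demand point to its cheapest open site.
  C1→A 60, C2→A 58, C3→A 35, C4→A 45, C5→A 5, C6→A 7, C7→A 63
  haulage cost 273, fixed 40 → total 313.
Compare {A, B}: haulage cost 228 + fixed 119 = 347.
Compare {A, C}: haulage cost 216 + fixed 192 = 408.
Compare {B}: haulage cost 349 + fixed 79 = 428.
All other subsets cost ≥ 347. Minimum total cost: 313.

313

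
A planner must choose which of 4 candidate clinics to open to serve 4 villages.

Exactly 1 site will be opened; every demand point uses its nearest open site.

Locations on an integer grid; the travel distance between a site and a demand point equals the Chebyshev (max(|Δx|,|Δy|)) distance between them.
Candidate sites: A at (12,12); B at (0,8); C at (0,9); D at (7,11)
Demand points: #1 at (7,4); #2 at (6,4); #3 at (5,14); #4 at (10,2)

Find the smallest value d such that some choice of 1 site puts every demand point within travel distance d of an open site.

Open {D}.
  Farthest demand point is #4 at travel distance 9 (to D); all others are ≤ 9.
With {A} the worst case is 10.
With {B} the worst case is 10.
No size-1 selection achieves below 9.

9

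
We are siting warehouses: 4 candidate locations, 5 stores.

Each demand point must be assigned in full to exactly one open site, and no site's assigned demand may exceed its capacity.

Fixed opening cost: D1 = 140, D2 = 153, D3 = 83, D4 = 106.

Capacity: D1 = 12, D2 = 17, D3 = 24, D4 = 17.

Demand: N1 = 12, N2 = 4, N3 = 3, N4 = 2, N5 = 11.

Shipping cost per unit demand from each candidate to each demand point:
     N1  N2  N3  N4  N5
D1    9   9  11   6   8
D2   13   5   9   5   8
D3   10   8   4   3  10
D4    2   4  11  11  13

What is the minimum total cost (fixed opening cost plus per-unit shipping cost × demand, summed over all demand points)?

Open {D3, D4}; cheapest assignment that respects the capacities:
  D3 (cap 24, load 16): N3, N4, N5 — cost 3×4 + 2×3 + 11×10 = 128
  D4 (cap 17, load 16): N1, N2 — cost 12×2 + 4×4 = 40
  Shipping 168, fixed 189 → total 357.
  Any other capacity-feasible assignment to {D3, D4} ships for at least 168.
Compare {D2, D4}: its best feasible assignment gives total 424.
Compare {D1, D3, D4}: its best feasible assignment gives total 475.
Every other set of open sites that can feasibly serve all demand totals ≥ 424 even under its best assignment. Minimum: 357.

357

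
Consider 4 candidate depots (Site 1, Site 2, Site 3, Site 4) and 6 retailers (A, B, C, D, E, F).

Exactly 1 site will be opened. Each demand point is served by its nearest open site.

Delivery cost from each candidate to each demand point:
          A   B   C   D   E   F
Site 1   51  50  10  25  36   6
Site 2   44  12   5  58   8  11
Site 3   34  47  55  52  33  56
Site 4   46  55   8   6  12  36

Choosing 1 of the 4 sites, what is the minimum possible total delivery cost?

Open {Site 2}.
  A→Site 2 44, B→Site 2 12, C→Site 2 5, D→Site 2 58, E→Site 2 8, F→Site 2 11  ⇒ total 138.
Compare {Site 4}: total 163.
Compare {Site 1}: total 178.
No size-1 selection does better; minimum is 138.

138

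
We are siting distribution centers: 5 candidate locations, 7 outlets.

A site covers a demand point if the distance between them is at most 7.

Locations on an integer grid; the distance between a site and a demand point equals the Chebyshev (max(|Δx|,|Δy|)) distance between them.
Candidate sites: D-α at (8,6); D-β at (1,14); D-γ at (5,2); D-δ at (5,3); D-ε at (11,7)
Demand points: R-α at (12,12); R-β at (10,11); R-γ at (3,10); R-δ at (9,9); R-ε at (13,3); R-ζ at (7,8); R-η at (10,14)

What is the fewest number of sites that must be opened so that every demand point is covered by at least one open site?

2

Coverage sets (demand points within 7 of each site):
  D-α: {R-α, R-β, R-γ, R-δ, R-ε, R-ζ}
  D-β: {R-γ, R-ζ}
  D-γ: {R-δ, R-ζ}
  D-δ: {R-γ, R-δ, R-ζ}
  D-ε: {R-α, R-β, R-δ, R-ε, R-ζ, R-η}
No single site covers all 7 demand points.
But {D-α, D-ε} covers everything, so the minimum is 2.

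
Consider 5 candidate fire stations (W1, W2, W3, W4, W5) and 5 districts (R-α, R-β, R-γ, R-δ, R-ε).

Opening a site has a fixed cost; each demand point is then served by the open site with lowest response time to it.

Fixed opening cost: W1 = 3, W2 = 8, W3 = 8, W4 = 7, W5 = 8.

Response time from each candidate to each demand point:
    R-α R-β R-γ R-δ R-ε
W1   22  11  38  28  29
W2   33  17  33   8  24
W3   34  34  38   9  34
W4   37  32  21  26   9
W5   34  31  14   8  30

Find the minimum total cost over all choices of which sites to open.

Open {W1, W4, W5}: assign each demand point to its cheapest open site.
  R-α→W1 22, R-β→W1 11, R-γ→W5 14, R-δ→W5 8, R-ε→W4 9
  response time 64, fixed 18 → total 82.
Compare {W1, W2, W4}: response time 71 + fixed 18 = 89.
Compare {W1, W3, W4}: response time 72 + fixed 18 = 90.
Compare {W1, W2, W4, W5}: response time 64 + fixed 26 = 90.
All other subsets cost ≥ 89. Minimum total cost: 82.

82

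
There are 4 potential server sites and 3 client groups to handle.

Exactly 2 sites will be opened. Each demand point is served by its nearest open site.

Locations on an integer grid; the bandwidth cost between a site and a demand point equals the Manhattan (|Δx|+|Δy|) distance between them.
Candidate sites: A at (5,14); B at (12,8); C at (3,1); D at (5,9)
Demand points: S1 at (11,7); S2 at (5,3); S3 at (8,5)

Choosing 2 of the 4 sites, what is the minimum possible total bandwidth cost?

13

Open {B, C}.
  S1→B 2, S2→C 4, S3→B 7  ⇒ total 13.
Compare {B, D}: total 15.
Compare {C, D}: total 19.
No size-2 selection does better; minimum is 13.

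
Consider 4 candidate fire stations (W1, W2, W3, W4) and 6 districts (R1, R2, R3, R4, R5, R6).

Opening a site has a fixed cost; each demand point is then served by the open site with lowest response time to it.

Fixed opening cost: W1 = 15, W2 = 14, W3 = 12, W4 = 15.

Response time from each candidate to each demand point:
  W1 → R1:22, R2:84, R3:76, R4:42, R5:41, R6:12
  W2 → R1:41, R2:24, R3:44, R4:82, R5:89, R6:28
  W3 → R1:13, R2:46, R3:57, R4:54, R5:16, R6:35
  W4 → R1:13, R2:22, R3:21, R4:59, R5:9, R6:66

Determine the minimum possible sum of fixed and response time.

149

Open {W1, W4}: assign each demand point to its cheapest open site.
  R1→W4 13, R2→W4 22, R3→W4 21, R4→W1 42, R5→W4 9, R6→W1 12
  response time 119, fixed 30 → total 149.
Compare {W1, W3, W4}: response time 119 + fixed 42 = 161.
Compare {W1, W2, W4}: response time 119 + fixed 44 = 163.
Compare {W1, W2, W3, W4}: response time 119 + fixed 56 = 175.
All other subsets cost ≥ 161. Minimum total cost: 149.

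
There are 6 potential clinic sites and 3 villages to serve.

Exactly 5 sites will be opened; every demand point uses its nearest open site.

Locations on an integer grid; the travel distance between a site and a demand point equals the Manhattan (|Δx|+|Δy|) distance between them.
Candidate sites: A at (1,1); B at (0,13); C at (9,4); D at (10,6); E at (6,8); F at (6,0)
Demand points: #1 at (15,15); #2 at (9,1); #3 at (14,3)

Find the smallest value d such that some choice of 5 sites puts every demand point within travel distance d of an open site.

14

Open {A, B, C, D, E}.
  Farthest demand point is #1 at travel distance 14 (to D); all others are ≤ 14.
With {A, B, C, D, F} the worst case is 14.
With {A, B, D, E, F} the worst case is 14.
No size-5 selection achieves below 14.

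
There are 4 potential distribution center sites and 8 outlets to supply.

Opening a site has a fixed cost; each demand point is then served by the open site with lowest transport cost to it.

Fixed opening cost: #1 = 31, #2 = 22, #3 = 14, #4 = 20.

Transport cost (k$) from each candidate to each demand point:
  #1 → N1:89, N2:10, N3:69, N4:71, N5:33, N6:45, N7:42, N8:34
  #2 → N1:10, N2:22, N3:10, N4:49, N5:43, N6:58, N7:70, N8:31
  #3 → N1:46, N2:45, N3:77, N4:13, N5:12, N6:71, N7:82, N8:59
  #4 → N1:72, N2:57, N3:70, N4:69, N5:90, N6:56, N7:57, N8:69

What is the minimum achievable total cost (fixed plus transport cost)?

Open {#1, #2, #3}: assign each demand point to its cheapest open site.
  N1→#2 10, N2→#1 10, N3→#2 10, N4→#3 13, N5→#3 12, N6→#1 45, N7→#1 42, N8→#2 31
  transport cost 173, fixed 67 → total 240.
Compare {#1, #2, #3, #4}: transport cost 173 + fixed 87 = 260.
Compare {#2, #3}: transport cost 226 + fixed 36 = 262.
Compare {#2, #3, #4}: transport cost 211 + fixed 56 = 267.
All other subsets cost ≥ 260. Minimum total cost: 240.

240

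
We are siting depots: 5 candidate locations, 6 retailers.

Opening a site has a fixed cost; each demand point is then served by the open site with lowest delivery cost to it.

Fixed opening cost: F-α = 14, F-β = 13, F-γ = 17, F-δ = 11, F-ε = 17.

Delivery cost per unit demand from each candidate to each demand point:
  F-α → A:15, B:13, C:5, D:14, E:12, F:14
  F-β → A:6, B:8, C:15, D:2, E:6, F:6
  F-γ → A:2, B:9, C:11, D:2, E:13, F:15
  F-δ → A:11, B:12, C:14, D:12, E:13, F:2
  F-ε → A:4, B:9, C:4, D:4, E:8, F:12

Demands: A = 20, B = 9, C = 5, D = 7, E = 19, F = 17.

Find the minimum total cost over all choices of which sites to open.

352

Open {F-β, F-γ, F-δ, F-ε}: assign each demand point to its cheapest open site.
  A→F-γ 20×2=40, B→F-β 9×8=72, C→F-ε 5×4=20, D→F-β 7×2=14, E→F-β 19×6=114, F→F-δ 17×2=34
  delivery cost 294, fixed 58 → total 352.
Compare {F-α, F-β, F-γ, F-δ}: delivery cost 299 + fixed 55 = 354.
Compare {F-α, F-β, F-γ, F-δ, F-ε}: delivery cost 294 + fixed 72 = 366.
Compare {F-β, F-γ, F-δ}: delivery cost 329 + fixed 41 = 370.
All other subsets cost ≥ 354. Minimum total cost: 352.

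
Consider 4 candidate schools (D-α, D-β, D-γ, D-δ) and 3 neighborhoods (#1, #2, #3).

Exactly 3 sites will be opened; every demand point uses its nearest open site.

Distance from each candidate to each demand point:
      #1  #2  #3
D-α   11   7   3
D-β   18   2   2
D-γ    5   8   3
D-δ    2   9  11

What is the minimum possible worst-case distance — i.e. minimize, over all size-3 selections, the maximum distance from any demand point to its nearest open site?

2

Open {D-α, D-β, D-δ}.
  Farthest demand point is #1 at distance 2 (to D-δ); all others are ≤ 2.
With {D-β, D-γ, D-δ} the worst case is 2.
With {D-α, D-β, D-γ} the worst case is 5.
No size-3 selection achieves below 2.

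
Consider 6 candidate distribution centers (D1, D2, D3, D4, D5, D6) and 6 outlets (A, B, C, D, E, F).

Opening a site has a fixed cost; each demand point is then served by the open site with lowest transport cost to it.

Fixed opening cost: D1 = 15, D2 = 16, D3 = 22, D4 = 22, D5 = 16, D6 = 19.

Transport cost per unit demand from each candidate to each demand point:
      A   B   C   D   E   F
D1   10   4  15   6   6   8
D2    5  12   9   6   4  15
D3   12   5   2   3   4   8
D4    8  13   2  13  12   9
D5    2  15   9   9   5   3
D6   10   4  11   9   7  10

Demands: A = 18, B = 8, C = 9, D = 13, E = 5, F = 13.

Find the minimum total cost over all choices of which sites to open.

Open {D3, D5}: assign each demand point to its cheapest open site.
  A→D5 18×2=36, B→D3 8×5=40, C→D3 9×2=18, D→D3 13×3=39, E→D3 5×4=20, F→D5 13×3=39
  transport cost 192, fixed 38 → total 230.
Compare {D1, D3, D5}: transport cost 184 + fixed 53 = 237.
Compare {D3, D5, D6}: transport cost 184 + fixed 57 = 241.
Compare {D2, D3, D5}: transport cost 192 + fixed 54 = 246.
All other subsets cost ≥ 237. Minimum total cost: 230.

230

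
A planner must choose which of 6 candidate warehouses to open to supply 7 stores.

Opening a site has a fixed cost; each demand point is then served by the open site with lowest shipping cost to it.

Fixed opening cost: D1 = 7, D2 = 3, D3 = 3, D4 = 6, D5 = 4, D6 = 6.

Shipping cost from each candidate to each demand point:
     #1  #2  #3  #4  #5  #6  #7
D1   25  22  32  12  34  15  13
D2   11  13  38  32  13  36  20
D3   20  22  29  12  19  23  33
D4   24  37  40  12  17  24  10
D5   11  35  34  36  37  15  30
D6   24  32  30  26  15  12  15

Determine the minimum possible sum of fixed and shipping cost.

Open {D2, D4, D6}: assign each demand point to its cheapest open site.
  #1→D2 11, #2→D2 13, #3→D6 30, #4→D4 12, #5→D2 13, #6→D6 12, #7→D4 10
  shipping cost 101, fixed 15 → total 116.
Compare {D2, D3, D6}: shipping cost 105 + fixed 12 = 117.
Compare {D2, D3, D4, D6}: shipping cost 100 + fixed 18 = 118.
Compare {D1, D2}: shipping cost 109 + fixed 10 = 119.
All other subsets cost ≥ 117. Minimum total cost: 116.

116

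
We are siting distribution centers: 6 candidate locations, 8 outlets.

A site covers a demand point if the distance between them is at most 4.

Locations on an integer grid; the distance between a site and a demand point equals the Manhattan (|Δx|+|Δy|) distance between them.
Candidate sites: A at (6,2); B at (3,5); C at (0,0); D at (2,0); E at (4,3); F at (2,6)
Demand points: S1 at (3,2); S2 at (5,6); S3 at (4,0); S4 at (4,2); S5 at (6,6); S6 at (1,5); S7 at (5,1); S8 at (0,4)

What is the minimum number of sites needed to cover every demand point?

Coverage sets (demand points within 4 of each site):
  A: {S1, S3, S4, S5, S7}
  B: {S1, S2, S4, S5, S6, S8}
  C: {S3, S8}
  D: {S1, S3, S4, S7}
  E: {S1, S2, S3, S4, S7}
  F: {S2, S5, S6, S8}
No single site covers all 8 demand points.
But {A, B} covers everything, so the minimum is 2.

2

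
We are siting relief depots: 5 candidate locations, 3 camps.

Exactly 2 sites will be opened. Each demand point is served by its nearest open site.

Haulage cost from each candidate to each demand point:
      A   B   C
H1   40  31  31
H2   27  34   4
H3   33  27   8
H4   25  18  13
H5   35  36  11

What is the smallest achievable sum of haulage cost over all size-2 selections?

47

Open {H2, H4}.
  A→H4 25, B→H4 18, C→H2 4  ⇒ total 47.
Compare {H3, H4}: total 51.
Compare {H4, H5}: total 54.
No size-2 selection does better; minimum is 47.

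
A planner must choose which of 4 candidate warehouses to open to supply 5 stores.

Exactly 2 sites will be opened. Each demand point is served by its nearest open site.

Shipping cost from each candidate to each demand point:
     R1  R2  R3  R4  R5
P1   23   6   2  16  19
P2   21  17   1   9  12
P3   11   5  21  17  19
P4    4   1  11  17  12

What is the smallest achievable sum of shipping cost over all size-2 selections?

Open {P2, P4}.
  R1→P4 4, R2→P4 1, R3→P2 1, R4→P2 9, R5→P2 12  ⇒ total 27.
Compare {P1, P4}: total 35.
Compare {P2, P3}: total 38.
No size-2 selection does better; minimum is 27.

27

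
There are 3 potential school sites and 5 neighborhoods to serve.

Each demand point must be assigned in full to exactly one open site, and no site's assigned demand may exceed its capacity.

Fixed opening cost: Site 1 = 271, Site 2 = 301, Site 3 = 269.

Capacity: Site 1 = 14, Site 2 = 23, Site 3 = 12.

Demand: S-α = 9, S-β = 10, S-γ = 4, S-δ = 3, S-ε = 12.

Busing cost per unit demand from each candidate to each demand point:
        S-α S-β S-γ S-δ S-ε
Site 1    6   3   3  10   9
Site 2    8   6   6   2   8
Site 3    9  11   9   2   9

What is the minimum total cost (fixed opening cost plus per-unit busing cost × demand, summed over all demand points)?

Open {Site 1, Site 2, Site 3}; cheapest assignment that respects the capacities:
  Site 1 (cap 14, load 14): S-β, S-γ — cost 10×3 + 4×3 = 42
  Site 2 (cap 23, load 21): S-α, S-ε — cost 9×8 + 12×8 = 168
  Site 3 (cap 12, load 3): S-δ — cost 3×2 = 6
  Shipping 216, fixed 841 → total 1057.
  Any other capacity-feasible assignment to {Site 1, Site 2, Site 3} ships for at least 216.
Total demand is 38 and no other set of sites has combined capacity ≥ 38, so {Site 1, Site 2, Site 3} is the only feasible choice of open sites. Minimum: 1057.

1057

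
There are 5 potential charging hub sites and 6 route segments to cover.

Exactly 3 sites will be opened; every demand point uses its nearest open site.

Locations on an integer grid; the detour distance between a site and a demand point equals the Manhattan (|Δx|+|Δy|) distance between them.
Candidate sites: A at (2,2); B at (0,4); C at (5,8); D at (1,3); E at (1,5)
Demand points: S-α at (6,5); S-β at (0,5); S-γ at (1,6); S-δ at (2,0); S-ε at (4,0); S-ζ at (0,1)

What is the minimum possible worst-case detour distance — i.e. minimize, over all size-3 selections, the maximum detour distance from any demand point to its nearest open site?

4

Open {A, B, C}.
  Farthest demand point is S-α at detour distance 4 (to C); all others are ≤ 4.
With {A, C, D} the worst case is 4.
With {A, C, E} the worst case is 4.
No size-3 selection achieves below 4.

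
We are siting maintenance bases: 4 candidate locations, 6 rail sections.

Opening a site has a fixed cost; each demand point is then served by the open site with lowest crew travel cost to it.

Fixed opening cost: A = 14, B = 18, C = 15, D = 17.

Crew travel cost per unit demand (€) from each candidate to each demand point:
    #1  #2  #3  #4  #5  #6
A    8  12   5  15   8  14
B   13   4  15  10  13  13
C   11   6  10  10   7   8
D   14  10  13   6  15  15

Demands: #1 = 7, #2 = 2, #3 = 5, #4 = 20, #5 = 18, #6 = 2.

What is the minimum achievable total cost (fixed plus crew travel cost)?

Open {A, C, D}: assign each demand point to its cheapest open site.
  #1→A 7×8=56, #2→C 2×6=12, #3→A 5×5=25, #4→D 20×6=120, #5→C 18×7=126, #6→C 2×8=16
  crew travel cost 355, fixed 46 → total 401.
Compare {A, B, C, D}: crew travel cost 351 + fixed 64 = 415.
Compare {A, D}: crew travel cost 393 + fixed 31 = 424.
Compare {A, B, D}: crew travel cost 379 + fixed 49 = 428.
All other subsets cost ≥ 415. Minimum total cost: 401.

401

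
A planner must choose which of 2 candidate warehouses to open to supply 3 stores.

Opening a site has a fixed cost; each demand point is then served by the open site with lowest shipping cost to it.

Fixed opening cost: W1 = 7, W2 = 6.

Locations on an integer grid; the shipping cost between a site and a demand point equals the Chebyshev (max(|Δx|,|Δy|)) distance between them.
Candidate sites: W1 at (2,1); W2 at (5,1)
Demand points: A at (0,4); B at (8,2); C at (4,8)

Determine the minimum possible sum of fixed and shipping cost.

Open {W2}: assign each demand point to its cheapest open site.
  A→W2 5, B→W2 3, C→W2 7
  shipping cost 15, fixed 6 → total 21.
Compare {W1}: shipping cost 16 + fixed 7 = 23.
Compare {W1, W2}: shipping cost 13 + fixed 13 = 26.

21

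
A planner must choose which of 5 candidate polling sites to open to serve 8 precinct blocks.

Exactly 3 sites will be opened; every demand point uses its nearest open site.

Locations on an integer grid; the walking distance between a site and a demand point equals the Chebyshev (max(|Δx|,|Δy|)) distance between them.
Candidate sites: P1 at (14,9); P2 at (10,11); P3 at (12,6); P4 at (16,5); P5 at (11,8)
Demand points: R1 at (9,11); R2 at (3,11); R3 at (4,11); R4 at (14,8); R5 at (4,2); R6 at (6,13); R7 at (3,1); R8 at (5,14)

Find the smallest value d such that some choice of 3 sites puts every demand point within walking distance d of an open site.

8

Open {P1, P2, P5}.
  Farthest demand point is R7 at walking distance 8 (to P5); all others are ≤ 8.
With {P1, P3, P5} the worst case is 8.
With {P1, P4, P5} the worst case is 8.
No size-3 selection achieves below 8.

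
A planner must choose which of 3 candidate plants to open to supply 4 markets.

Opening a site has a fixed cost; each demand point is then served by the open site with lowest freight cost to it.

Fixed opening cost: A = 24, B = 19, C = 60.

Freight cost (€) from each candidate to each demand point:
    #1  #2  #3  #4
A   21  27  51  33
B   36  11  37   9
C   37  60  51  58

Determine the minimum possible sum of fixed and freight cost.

Open {B}: assign each demand point to its cheapest open site.
  #1→B 36, #2→B 11, #3→B 37, #4→B 9
  freight cost 93, fixed 19 → total 112.
Compare {A, B}: freight cost 78 + fixed 43 = 121.
Compare {A}: freight cost 132 + fixed 24 = 156.
Compare {B, C}: freight cost 93 + fixed 79 = 172.
All other subsets cost ≥ 121. Minimum total cost: 112.

112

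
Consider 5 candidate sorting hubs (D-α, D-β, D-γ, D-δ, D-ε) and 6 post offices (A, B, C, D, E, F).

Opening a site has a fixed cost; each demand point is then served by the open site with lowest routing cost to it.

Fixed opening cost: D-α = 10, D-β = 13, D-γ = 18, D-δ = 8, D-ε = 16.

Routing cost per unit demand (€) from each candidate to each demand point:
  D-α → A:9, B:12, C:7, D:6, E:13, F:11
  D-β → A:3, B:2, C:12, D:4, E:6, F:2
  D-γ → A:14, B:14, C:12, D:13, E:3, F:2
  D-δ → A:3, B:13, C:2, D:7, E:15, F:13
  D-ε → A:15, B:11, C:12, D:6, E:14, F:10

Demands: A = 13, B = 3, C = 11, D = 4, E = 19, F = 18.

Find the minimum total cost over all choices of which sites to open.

215

Open {D-β, D-γ, D-δ}: assign each demand point to its cheapest open site.
  A→D-β 13×3=39, B→D-β 3×2=6, C→D-δ 11×2=22, D→D-β 4×4=16, E→D-γ 19×3=57, F→D-β 18×2=36
  routing cost 176, fixed 39 → total 215.
Compare {D-α, D-β, D-γ, D-δ}: routing cost 176 + fixed 49 = 225.
Compare {D-β, D-γ, D-δ, D-ε}: routing cost 176 + fixed 55 = 231.
Compare {D-α, D-β, D-γ, D-δ, D-ε}: routing cost 176 + fixed 65 = 241.
All other subsets cost ≥ 225. Minimum total cost: 215.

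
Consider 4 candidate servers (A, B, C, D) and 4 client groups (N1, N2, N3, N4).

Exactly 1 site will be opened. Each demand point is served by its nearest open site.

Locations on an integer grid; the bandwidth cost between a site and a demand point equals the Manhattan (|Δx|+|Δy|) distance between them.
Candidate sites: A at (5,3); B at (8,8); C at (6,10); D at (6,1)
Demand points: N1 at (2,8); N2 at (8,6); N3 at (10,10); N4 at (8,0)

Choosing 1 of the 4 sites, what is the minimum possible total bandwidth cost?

20

Open {B}.
  N1→B 6, N2→B 2, N3→B 4, N4→B 8  ⇒ total 20.
Compare {C}: total 28.
Compare {A}: total 32.
No size-1 selection does better; minimum is 20.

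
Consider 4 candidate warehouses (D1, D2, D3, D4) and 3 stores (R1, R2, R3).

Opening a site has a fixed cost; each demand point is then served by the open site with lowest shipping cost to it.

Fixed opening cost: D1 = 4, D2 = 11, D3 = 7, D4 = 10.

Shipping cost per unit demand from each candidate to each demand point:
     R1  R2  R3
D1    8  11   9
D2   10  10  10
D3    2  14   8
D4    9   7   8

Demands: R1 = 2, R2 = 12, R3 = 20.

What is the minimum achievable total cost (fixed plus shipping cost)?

265

Open {D3, D4}: assign each demand point to its cheapest open site.
  R1→D3 2×2=4, R2→D4 12×7=84, R3→D3 20×8=160
  shipping cost 248, fixed 17 → total 265.
Compare {D1, D3, D4}: shipping cost 248 + fixed 21 = 269.
Compare {D4}: shipping cost 262 + fixed 10 = 272.
Compare {D1, D4}: shipping cost 260 + fixed 14 = 274.
All other subsets cost ≥ 269. Minimum total cost: 265.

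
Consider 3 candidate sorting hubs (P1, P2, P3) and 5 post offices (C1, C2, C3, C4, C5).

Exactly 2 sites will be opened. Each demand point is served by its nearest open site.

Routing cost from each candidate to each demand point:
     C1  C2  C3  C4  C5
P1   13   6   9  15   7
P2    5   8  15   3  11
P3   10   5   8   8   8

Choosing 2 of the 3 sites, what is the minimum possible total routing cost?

Open {P2, P3}.
  C1→P2 5, C2→P3 5, C3→P3 8, C4→P2 3, C5→P3 8  ⇒ total 29.
Compare {P1, P2}: total 30.
Compare {P1, P3}: total 38.

29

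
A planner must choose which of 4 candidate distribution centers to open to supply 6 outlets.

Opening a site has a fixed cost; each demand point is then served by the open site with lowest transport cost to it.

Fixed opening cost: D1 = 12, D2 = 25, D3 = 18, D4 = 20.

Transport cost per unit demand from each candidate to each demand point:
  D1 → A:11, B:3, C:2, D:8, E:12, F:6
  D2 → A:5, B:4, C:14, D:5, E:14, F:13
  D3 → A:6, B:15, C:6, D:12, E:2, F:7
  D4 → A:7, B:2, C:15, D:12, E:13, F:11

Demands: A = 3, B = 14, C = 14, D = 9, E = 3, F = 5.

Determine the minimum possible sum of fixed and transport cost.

221

Open {D1, D2, D3}: assign each demand point to its cheapest open site.
  A→D2 3×5=15, B→D1 14×3=42, C→D1 14×2=28, D→D2 9×5=45, E→D3 3×2=6, F→D1 5×6=30
  transport cost 166, fixed 55 → total 221.
Compare {D1, D3}: transport cost 196 + fixed 30 = 226.
Compare {D1, D2, D3, D4}: transport cost 152 + fixed 75 = 227.
Compare {D1, D3, D4}: transport cost 182 + fixed 50 = 232.
All other subsets cost ≥ 226. Minimum total cost: 221.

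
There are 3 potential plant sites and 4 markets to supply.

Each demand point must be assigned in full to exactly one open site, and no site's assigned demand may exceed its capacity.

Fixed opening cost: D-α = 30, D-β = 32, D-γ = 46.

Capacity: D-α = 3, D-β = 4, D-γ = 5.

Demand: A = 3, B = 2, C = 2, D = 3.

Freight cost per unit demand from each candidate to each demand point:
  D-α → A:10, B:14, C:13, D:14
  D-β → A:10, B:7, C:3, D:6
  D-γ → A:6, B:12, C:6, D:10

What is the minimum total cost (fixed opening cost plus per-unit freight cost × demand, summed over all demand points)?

184

Open {D-α, D-β, D-γ}; cheapest assignment that respects the capacities:
  D-α (cap 3, load 2): B — cost 2×14 = 28
  D-β (cap 4, load 3): D — cost 3×6 = 18
  D-γ (cap 5, load 5): A, C — cost 3×6 + 2×6 = 30
  Shipping 76, fixed 108 → total 184.
  Any other capacity-feasible assignment to {D-α, D-β, D-γ} ships for at least 76.
Total demand is 10 and no other set of sites has combined capacity ≥ 10, so {D-α, D-β, D-γ} is the only feasible choice of open sites. Minimum: 184.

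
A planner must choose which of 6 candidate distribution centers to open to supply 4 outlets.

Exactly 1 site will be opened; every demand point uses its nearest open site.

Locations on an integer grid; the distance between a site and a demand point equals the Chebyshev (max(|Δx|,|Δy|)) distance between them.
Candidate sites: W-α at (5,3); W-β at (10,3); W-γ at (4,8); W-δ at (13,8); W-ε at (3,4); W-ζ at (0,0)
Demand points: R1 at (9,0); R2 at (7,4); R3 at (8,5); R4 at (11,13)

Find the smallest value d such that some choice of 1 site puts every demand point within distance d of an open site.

8

Open {W-γ}.
  Farthest demand point is R1 at distance 8 (to W-γ); all others are ≤ 8.
With {W-δ} the worst case is 8.
With {W-ε} the worst case is 9.
No size-1 selection achieves below 8.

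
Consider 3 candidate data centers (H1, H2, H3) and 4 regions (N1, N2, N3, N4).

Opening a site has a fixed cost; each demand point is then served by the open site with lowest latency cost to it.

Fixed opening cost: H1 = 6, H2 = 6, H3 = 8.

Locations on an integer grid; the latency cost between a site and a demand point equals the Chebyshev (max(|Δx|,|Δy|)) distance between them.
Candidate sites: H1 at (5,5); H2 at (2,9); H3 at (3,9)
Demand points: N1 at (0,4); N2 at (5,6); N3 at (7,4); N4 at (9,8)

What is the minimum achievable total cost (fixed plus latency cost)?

18

Open {H1}: assign each demand point to its cheapest open site.
  N1→H1 5, N2→H1 1, N3→H1 2, N4→H1 4
  latency cost 12, fixed 6 → total 18.
Compare {H1, H2}: latency cost 12 + fixed 12 = 24.
Compare {H2}: latency cost 20 + fixed 6 = 26.
Compare {H1, H3}: latency cost 12 + fixed 14 = 26.
All other subsets cost ≥ 24. Minimum total cost: 18.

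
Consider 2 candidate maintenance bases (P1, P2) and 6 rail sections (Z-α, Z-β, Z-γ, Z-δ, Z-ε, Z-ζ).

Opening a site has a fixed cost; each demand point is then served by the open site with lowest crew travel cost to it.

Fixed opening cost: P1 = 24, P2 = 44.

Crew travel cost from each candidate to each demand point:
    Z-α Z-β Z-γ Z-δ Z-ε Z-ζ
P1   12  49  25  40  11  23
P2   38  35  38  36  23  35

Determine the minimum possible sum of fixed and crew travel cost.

Open {P1}: assign each demand point to its cheapest open site.
  Z-α→P1 12, Z-β→P1 49, Z-γ→P1 25, Z-δ→P1 40, Z-ε→P1 11, Z-ζ→P1 23
  crew travel cost 160, fixed 24 → total 184.
Compare {P1, P2}: crew travel cost 142 + fixed 68 = 210.
Compare {P2}: crew travel cost 205 + fixed 44 = 249.

184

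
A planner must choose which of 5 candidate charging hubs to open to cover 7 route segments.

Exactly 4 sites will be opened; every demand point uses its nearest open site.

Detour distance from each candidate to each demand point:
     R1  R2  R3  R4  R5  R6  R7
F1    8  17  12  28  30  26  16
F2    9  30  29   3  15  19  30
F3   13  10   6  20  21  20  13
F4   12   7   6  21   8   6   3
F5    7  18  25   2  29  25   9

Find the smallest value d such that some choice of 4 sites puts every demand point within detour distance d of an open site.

Open {F1, F2, F3, F4}.
  Farthest demand point is R1 at detour distance 8 (to F1); all others are ≤ 8.
With {F1, F2, F4, F5} the worst case is 8.
With {F1, F3, F4, F5} the worst case is 8.
No size-4 selection achieves below 8.

8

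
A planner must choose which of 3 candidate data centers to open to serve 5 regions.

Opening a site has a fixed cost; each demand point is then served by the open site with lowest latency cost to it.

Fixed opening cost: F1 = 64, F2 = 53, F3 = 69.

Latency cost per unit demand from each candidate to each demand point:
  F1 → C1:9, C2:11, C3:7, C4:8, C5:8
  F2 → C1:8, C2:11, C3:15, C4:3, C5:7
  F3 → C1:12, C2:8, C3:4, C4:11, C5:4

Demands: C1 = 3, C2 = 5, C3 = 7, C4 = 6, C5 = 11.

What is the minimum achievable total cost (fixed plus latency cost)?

276

Open {F2, F3}: assign each demand point to its cheapest open site.
  C1→F2 3×8=24, C2→F3 5×8=40, C3→F3 7×4=28, C4→F2 6×3=18, C5→F3 11×4=44
  latency cost 154, fixed 122 → total 276.
Compare {F3}: latency cost 214 + fixed 69 = 283.
Compare {F1, F3}: latency cost 187 + fixed 133 = 320.
Compare {F1}: latency cost 267 + fixed 64 = 331.
All other subsets cost ≥ 283. Minimum total cost: 276.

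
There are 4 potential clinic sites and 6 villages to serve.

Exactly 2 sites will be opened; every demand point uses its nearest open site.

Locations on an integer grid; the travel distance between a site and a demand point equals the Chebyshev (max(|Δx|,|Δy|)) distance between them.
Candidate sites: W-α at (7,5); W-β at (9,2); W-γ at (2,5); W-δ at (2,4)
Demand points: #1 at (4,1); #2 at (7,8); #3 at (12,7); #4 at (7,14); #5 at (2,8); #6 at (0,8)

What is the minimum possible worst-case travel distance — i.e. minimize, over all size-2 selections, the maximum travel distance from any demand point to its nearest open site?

Open {W-α, W-β}.
  Farthest demand point is #4 at travel distance 9 (to W-α); all others are ≤ 9.
With {W-α, W-γ} the worst case is 9.
With {W-α, W-δ} the worst case is 9.
No size-2 selection achieves below 9.

9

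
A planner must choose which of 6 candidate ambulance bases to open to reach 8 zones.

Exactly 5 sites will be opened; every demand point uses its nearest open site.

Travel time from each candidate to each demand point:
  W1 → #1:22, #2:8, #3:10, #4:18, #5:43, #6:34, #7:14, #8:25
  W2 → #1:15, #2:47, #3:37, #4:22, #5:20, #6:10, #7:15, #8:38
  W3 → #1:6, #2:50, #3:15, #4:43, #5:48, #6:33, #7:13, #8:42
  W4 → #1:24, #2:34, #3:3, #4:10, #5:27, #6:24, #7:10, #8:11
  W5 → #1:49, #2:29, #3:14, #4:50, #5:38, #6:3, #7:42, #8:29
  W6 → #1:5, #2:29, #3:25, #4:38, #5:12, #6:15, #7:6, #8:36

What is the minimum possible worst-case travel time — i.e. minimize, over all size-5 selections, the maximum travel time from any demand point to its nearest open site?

Open {W1, W2, W3, W4, W6}.
  Farthest demand point is #5 at travel time 12 (to W6); all others are ≤ 12.
With {W1, W2, W4, W5, W6} the worst case is 12.
With {W1, W3, W4, W5, W6} the worst case is 12.
No size-5 selection achieves below 12.

12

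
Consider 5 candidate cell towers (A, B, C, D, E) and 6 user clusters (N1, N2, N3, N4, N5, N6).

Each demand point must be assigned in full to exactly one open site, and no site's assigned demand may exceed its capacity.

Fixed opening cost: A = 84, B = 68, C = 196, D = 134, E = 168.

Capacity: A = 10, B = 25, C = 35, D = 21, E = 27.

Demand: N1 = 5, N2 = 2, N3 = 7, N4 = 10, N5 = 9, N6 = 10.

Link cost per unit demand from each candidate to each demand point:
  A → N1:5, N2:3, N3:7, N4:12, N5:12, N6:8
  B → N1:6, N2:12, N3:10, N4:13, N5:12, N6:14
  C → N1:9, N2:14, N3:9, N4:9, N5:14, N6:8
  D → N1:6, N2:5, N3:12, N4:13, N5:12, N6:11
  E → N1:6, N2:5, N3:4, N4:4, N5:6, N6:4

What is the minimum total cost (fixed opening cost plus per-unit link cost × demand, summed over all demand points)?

Open {B, E}; cheapest assignment that respects the capacities:
  B (cap 25, load 16): N1, N2, N5 — cost 5×6 + 2×12 + 9×12 = 162
  E (cap 27, load 27): N3, N4, N6 — cost 7×4 + 10×4 + 10×4 = 108
  Shipping 270, fixed 236 → total 506.
  Any other capacity-feasible assignment to {B, E} ships for at least 270.
Compare {D, E}: its best feasible assignment gives total 558.
Compare {A, B, E}: its best feasible assignment gives total 567.
Every other set of open sites that can feasibly serve all demand totals ≥ 558 even under its best assignment. Minimum: 506.

506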